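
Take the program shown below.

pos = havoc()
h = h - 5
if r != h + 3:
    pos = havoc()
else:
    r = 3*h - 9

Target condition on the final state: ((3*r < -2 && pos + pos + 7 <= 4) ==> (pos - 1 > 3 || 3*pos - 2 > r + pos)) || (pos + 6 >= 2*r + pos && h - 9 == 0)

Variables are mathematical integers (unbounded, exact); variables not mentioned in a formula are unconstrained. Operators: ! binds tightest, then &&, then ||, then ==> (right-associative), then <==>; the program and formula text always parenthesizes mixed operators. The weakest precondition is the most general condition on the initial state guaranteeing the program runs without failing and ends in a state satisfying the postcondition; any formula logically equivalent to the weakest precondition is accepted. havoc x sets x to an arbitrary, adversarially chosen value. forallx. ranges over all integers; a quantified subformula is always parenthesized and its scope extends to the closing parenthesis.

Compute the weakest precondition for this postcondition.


Working backward. After the program, the postcondition ((3*r < -2 && pos + pos + 7 <= 4) ==> (pos - 1 > 3 || 3*pos - 2 > r + pos)) || (pos + 6 >= 2*r + pos && h - 9 == 0) must hold; in canonical form it is ((3*r < -2 && 2*pos <= -3) ==> (pos > 4 || 2*pos > r + 2)) || (2*r <= 6 && h == 9).
Then branch requires forall pos_1. (((3*r < -2 && 2*pos_1 <= -3) ==> (pos_1 > 4 || 2*pos_1 > r + 2)) || (2*r <= 6 && h == 9)); else branch requires ((9*h < 25 && 2*pos <= -3) ==> (pos > 4 || 2*pos > 3*h - 7)) || (6*h <= 24 && h == 9).
Before the if: (r != h + 3 ==> (forall pos_1. (((3*r < -2 && 2*pos_1 <= -3) ==> (pos_1 > 4 || 2*pos_1 > r + 2)) || (2*r <= 6 && h == 9)))) && ((!(r != h + 3)) ==> (((9*h < 25 && 2*pos <= -3) ==> (pos > 4 || 2*pos > 3*h - 7)) || (6*h <= 24 && h == 9)))
Before h := h - 5: (r != h - 2 ==> (forall pos_1. (((3*r < -2 && 2*pos_1 <= -3) ==> (pos_1 > 4 || 2*pos_1 > r + 2)) || (2*r <= 6 && h == 14)))) && ((!(r != h - 2)) ==> (((9*h < 70 && 2*pos <= -3) ==> (pos > 4 || 2*pos > 3*h - 22)) || (6*h <= 54 && h == 14)))
Before havoc pos: forall pos_2. ((r != h - 2 ==> (forall pos_1. (((3*r < -2 && 2*pos_1 <= -3) ==> (pos_1 > 4 || 2*pos_1 > r + 2)) || (2*r <= 6 && h == 14)))) && ((!(r != h - 2)) ==> (((9*h < 70 && 2*pos_2 <= -3) ==> (pos_2 > 4 || 2*pos_2 > 3*h - 22)) || (6*h <= 54 && h == 14))))
Answer: WP = forall pos_2. ((r != h - 2 ==> (forall pos_1. (((3*r < -2 && 2*pos_1 <= -3) ==> (pos_1 > 4 || 2*pos_1 > r + 2)) || (2*r <= 6 && h == 14)))) && ((!(r != h - 2)) ==> (((9*h < 70 && 2*pos_2 <= -3) ==> (pos_2 > 4 || 2*pos_2 > 3*h - 22)) || (6*h <= 54 && h == 14))))


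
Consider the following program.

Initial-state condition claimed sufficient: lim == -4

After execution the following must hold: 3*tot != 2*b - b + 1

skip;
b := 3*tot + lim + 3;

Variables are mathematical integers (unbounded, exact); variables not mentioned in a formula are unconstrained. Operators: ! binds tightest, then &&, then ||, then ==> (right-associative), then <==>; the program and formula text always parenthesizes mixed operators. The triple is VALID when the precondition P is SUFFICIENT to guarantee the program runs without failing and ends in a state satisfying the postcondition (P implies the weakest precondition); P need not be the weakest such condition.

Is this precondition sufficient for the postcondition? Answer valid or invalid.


Working backward. After the program, the postcondition 3*tot != 2*b - b + 1 must hold; in canonical form it is 3*tot != b + 1.
Before b := 3*tot + lim + 3: lim != -4
Before skip: lim != -4
The weakest precondition is lim != -4.
Check whether lim == -4 implies it.
Countermodel: at the initial state lim = -4, the precondition holds but the weakest precondition fails.
Answer: invalid


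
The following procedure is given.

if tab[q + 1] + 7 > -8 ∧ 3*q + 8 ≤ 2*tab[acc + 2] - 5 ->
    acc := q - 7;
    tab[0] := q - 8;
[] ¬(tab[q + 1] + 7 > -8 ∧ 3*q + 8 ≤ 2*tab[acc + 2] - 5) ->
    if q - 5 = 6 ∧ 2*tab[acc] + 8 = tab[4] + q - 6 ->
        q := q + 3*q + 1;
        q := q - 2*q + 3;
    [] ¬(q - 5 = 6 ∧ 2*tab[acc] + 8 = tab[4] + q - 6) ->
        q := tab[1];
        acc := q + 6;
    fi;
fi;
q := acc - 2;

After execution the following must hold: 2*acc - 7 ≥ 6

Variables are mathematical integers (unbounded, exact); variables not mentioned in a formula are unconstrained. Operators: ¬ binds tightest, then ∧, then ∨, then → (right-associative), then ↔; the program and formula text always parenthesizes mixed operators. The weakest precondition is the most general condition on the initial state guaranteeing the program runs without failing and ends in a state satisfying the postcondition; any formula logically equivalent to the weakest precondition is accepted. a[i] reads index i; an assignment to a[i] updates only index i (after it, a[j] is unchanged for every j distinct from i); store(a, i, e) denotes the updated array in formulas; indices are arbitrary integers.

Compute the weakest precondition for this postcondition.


Working backward. After the program, the postcondition 2*acc - 7 ≥ 6 must hold; in canonical form it is 2*acc ≥ 13.
Before q := acc - 2: 2*acc ≥ 13
Then branch requires 2*q ≥ 27; else branch requires ((q = 11 ∧ 2*tab[acc] = tab[4] + q - 14) → 2*acc ≥ 13) ∧ ((¬(q = 11 ∧ 2*tab[acc] = tab[4] + q - 14)) → 2*tab[1] ≥ 1).
Before the if: ((tab[q + 1] > -15 ∧ 3*q ≤ 2*tab[acc + 2] - 13) → 2*q ≥ 27) ∧ ((¬(tab[q + 1] > -15 ∧ 3*q ≤ 2*tab[acc + 2] - 13)) → (((q = 11 ∧ 2*tab[acc] = tab[4] + q - 14) → 2*acc ≥ 13) ∧ ((¬(q = 11 ∧ 2*tab[acc] = tab[4] + q - 14)) → 2*tab[1] ≥ 1)))
Answer: WP = ((tab[q + 1] > -15 ∧ 3*q ≤ 2*tab[acc + 2] - 13) → 2*q ≥ 27) ∧ ((¬(tab[q + 1] > -15 ∧ 3*q ≤ 2*tab[acc + 2] - 13)) → (((q = 11 ∧ 2*tab[acc] = tab[4] + q - 14) → 2*acc ≥ 13) ∧ ((¬(q = 11 ∧ 2*tab[acc] = tab[4] + q - 14)) → 2*tab[1] ≥ 1)))


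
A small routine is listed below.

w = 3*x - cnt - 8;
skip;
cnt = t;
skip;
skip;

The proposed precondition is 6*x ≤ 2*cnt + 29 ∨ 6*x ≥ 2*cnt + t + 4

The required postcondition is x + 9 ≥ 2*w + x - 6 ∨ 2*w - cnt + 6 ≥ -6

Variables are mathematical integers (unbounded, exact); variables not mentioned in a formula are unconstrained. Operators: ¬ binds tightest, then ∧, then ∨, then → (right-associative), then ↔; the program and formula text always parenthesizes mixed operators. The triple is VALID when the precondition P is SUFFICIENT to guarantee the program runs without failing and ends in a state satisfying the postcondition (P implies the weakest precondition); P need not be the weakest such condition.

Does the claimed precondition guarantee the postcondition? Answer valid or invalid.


Working backward. After the program, the postcondition x + 9 ≥ 2*w + x - 6 ∨ 2*w - cnt + 6 ≥ -6 must hold; in canonical form it is 2*w ≤ 15 ∨ 2*w ≥ cnt - 12.
Before skip: 2*w ≤ 15 ∨ 2*w ≥ cnt - 12
Before skip: 2*w ≤ 15 ∨ 2*w ≥ cnt - 12
Before cnt := t: 2*w ≤ 15 ∨ 2*w ≥ t - 12
Before skip: 2*w ≤ 15 ∨ 2*w ≥ t - 12
Before w := 3*x - cnt - 8: 6*x ≤ 2*cnt + 31 ∨ 6*x ≥ 2*cnt + t + 4
The weakest precondition is 6*x ≤ 2*cnt + 31 ∨ 6*x ≥ 2*cnt + t + 4.
Check whether 6*x ≤ 2*cnt + 29 ∨ 6*x ≥ 2*cnt + t + 4 implies it.
Every state satisfying the precondition satisfies the weakest precondition: the implication holds.
Answer: valid


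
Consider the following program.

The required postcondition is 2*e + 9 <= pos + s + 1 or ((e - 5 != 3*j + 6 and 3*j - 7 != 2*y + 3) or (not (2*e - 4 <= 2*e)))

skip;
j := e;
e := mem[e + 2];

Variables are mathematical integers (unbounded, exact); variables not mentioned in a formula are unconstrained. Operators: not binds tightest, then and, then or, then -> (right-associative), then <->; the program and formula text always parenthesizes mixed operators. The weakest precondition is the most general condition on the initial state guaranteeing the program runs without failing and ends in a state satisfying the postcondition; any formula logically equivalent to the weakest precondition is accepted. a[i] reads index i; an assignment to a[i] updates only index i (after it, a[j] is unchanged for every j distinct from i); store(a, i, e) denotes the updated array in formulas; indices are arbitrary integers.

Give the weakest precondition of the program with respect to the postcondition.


Working backward. After the program, the postcondition 2*e + 9 <= pos + s + 1 or ((e - 5 != 3*j + 6 and 3*j - 7 != 2*y + 3) or (not (2*e - 4 <= 2*e))) must hold; in canonical form it is 2*e <= pos + s - 8 or (e != 3*j + 11 and 3*j != 2*y + 10).
Before e := mem[e + 2]: 2*mem[e + 2] <= pos + s - 8 or (mem[e + 2] != 3*j + 11 and 3*j != 2*y + 10)
Before j := e: 2*mem[e + 2] <= pos + s - 8 or (mem[e + 2] != 3*e + 11 and 3*e != 2*y + 10)
Before skip: 2*mem[e + 2] <= pos + s - 8 or (mem[e + 2] != 3*e + 11 and 3*e != 2*y + 10)
Answer: WP = 2*mem[e + 2] <= pos + s - 8 or (mem[e + 2] != 3*e + 11 and 3*e != 2*y + 10)


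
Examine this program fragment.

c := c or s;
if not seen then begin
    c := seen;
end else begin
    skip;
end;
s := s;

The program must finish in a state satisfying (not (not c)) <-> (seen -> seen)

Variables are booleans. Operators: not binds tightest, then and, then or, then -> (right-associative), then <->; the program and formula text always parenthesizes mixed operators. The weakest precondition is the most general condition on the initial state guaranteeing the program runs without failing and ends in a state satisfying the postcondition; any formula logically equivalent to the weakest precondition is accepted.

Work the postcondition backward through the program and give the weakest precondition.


Working backward. After the program, the postcondition (not (not c)) <-> (seen -> seen) must hold; in canonical form it is c.
Before s := s: c
Then branch requires seen; else branch requires c.
Before the if: ((not seen) -> seen) and (seen -> c)
Before c := c or s: ((not seen) -> seen) and (seen -> (c or s))
Answer: WP = ((not seen) -> seen) and (seen -> (c or s))


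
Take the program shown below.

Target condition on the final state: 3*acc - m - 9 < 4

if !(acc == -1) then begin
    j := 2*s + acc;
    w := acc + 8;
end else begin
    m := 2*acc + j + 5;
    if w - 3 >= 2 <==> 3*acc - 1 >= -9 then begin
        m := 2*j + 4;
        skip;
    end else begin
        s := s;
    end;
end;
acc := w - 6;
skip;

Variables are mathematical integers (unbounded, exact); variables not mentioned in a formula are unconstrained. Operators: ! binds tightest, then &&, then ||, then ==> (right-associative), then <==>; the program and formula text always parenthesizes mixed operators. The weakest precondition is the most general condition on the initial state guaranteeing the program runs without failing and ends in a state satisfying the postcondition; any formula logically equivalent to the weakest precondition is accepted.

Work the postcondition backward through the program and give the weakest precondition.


Working backward. After the program, the postcondition 3*acc - m - 9 < 4 must hold; in canonical form it is 3*acc < m + 13.
Before skip: 3*acc < m + 13
Before acc := w - 6: 3*w < m + 31
Then branch requires 3*acc < m + 7; else branch requires ((w >= 5 <==> 3*acc >= -8) ==> 3*w < 2*j + 35) && ((!(w >= 5 <==> 3*acc >= -8)) ==> 3*w < 2*acc + j + 36).
Before the if: ((!(acc == -1)) ==> 3*acc < m + 7) && (acc == -1 ==> (((w >= 5 <==> 3*acc >= -8) ==> 3*w < 2*j + 35) && ((!(w >= 5 <==> 3*acc >= -8)) ==> 3*w < 2*acc + j + 36)))
Answer: WP = ((!(acc == -1)) ==> 3*acc < m + 7) && (acc == -1 ==> (((w >= 5 <==> 3*acc >= -8) ==> 3*w < 2*j + 35) && ((!(w >= 5 <==> 3*acc >= -8)) ==> 3*w < 2*acc + j + 36)))


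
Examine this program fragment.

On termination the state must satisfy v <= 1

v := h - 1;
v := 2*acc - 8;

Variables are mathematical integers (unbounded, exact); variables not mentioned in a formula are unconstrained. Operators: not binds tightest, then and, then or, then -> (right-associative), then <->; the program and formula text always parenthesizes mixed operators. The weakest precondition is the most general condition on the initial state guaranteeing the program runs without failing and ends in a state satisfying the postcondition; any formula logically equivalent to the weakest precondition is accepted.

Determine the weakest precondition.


Working backward. After the program, v <= 1 must hold.
Before v := 2*acc - 8: 2*acc <= 9
Before v := h - 1: 2*acc <= 9
Answer: WP = 2*acc <= 9


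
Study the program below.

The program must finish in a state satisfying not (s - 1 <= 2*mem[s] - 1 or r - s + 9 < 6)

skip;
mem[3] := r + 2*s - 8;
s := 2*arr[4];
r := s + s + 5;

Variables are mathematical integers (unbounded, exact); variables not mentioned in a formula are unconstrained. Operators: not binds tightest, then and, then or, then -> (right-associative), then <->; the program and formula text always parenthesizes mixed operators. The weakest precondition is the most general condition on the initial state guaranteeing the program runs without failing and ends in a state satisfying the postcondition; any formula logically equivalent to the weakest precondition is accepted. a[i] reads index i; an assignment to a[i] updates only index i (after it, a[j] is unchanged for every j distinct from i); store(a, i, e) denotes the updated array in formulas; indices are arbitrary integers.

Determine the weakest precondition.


Working backward. After the program, the postcondition not (s - 1 <= 2*mem[s] - 1 or r - s + 9 < 6) must hold; in canonical form it is not (s <= 2*mem[s] or r < s - 3).
Before r := s + s + 5: not (s <= 2*mem[s] or s < -8)
Before s := 2*arr[4]: not (2*arr[4] <= 2*mem[2*arr[4]] or 2*arr[4] < -8)
Before mem[3] := r + 2*s - 8: not (2*arr[4] <= 2*store(mem, 3, r + 2*s - 8)[2*arr[4]] or 2*arr[4] < -8)
Before skip: not (2*arr[4] <= 2*store(mem, 3, r + 2*s - 8)[2*arr[4]] or 2*arr[4] < -8)
Answer: WP = not (2*arr[4] <= 2*store(mem, 3, r + 2*s - 8)[2*arr[4]] or 2*arr[4] < -8)


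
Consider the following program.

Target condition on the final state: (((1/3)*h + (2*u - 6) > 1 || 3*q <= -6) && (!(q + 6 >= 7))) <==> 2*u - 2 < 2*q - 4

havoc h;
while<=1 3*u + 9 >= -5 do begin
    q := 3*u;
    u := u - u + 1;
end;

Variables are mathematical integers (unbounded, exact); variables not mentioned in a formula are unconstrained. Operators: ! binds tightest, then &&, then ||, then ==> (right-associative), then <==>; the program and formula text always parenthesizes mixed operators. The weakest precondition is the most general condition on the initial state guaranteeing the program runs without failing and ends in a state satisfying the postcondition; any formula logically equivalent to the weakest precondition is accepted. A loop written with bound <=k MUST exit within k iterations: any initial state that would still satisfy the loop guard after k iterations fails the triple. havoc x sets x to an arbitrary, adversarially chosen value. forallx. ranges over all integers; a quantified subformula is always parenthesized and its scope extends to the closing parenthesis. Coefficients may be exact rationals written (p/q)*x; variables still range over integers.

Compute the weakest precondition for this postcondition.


Working backward. After the program, the postcondition (((1/3)*h + (2*u - 6) > 1 || 3*q <= -6) && (!(q + 6 >= 7))) <==> 2*u - 2 < 2*q - 4 must hold; in canonical form it is (((1/3)*h + 2*u > 7 || 3*q <= -6) && (!(q >= 1))) <==> 2*u < 2*q - 2.
Before the loop (bound <=1), unroll the exhaustion recursion (WP_0 = exit-now case; WP_j = one more guarded iteration, up to j = 1):
  WP_0: (!(3*u >= -14)) && ((((1/3)*h + 2*u > 7 || 3*q <= -6) && (!(q >= 1))) <==> 2*u < 2*q - 2)
  WP_1: (!(3*u >= -14)) && ((!(3*u >= -14)) ==> ((((1/3)*h + 2*u > 7 || 3*q <= -6) && (!(q >= 1))) <==> 2*u < 2*q - 2))
So before the loop: (!(3*u >= -14)) && ((!(3*u >= -14)) ==> ((((1/3)*h + 2*u > 7 || 3*q <= -6) && (!(q >= 1))) <==> 2*u < 2*q - 2))
Before havoc h: forall h_1. ((!(3*u >= -14)) && ((!(3*u >= -14)) ==> ((((1/3)*h_1 + 2*u > 7 || 3*q <= -6) && (!(q >= 1))) <==> 2*u < 2*q - 2)))
Answer: WP = forall h_1. ((!(3*u >= -14)) && ((!(3*u >= -14)) ==> ((((1/3)*h_1 + 2*u > 7 || 3*q <= -6) && (!(q >= 1))) <==> 2*u < 2*q - 2)))


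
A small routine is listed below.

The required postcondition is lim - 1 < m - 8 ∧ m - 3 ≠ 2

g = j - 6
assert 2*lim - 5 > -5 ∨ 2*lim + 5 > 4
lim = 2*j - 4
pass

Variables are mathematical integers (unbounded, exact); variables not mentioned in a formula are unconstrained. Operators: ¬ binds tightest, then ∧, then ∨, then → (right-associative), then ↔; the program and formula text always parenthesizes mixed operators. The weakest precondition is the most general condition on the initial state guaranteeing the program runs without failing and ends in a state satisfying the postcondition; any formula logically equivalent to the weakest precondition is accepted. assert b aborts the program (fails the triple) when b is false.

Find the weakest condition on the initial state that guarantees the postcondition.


Working backward. After the program, the postcondition lim - 1 < m - 8 ∧ m - 3 ≠ 2 must hold; in canonical form it is lim < m - 7 ∧ m ≠ 5.
Before skip: lim < m - 7 ∧ m ≠ 5
Before lim := 2*j - 4: 2*j < m - 3 ∧ m ≠ 5
Before assert 2*lim - 5 > -5 ∨ 2*lim + 5 > 4: (2*lim > 0 ∨ 2*lim > -1) ∧ 2*j < m - 3 ∧ m ≠ 5
Before g := j - 6: (2*lim > 0 ∨ 2*lim > -1) ∧ 2*j < m - 3 ∧ m ≠ 5
Answer: WP = (2*lim > 0 ∨ 2*lim > -1) ∧ 2*j < m - 3 ∧ m ≠ 5


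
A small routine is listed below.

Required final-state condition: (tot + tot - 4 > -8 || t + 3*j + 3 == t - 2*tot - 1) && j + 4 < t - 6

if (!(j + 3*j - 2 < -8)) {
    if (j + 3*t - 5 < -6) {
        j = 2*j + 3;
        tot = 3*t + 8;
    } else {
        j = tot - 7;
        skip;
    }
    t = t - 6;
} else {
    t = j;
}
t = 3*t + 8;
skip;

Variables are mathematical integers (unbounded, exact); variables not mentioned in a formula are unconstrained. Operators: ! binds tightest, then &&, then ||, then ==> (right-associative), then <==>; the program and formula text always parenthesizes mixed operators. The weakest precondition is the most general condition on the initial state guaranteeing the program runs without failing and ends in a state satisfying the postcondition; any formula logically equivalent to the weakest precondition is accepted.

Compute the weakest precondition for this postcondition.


Working backward. After the program, the postcondition (tot + tot - 4 > -8 || t + 3*j + 3 == t - 2*tot - 1) && j + 4 < t - 6 must hold; in canonical form it is (2*tot > -4 || 3*j + 2*tot == -4) && j < t - 10.
Before skip: (2*tot > -4 || 3*j + 2*tot == -4) && j < t - 10
Before t := 3*t + 8: (2*tot > -4 || 3*j + 2*tot == -4) && j < 3*t - 2
Then branch requires (j + 3*t < -1 ==> ((6*t > -20 || 6*j + 6*t == -29) && 2*j < 3*t - 23)) && ((!(j + 3*t < -1)) ==> ((2*tot > -4 || 5*tot == 17) && tot < 3*t - 13)); else branch requires (2*tot > -4 || 3*j + 2*tot == -4) && 2*j > 2.
Before the if: ((!(4*j < -6)) ==> ((j + 3*t < -1 ==> ((6*t > -20 || 6*j + 6*t == -29) && 2*j < 3*t - 23)) && ((!(j + 3*t < -1)) ==> ((2*tot > -4 || 5*tot == 17) && tot < 3*t - 13)))) && (4*j < -6 ==> ((2*tot > -4 || 3*j + 2*tot == -4) && 2*j > 2))
Answer: WP = ((!(4*j < -6)) ==> ((j + 3*t < -1 ==> ((6*t > -20 || 6*j + 6*t == -29) && 2*j < 3*t - 23)) && ((!(j + 3*t < -1)) ==> ((2*tot > -4 || 5*tot == 17) && tot < 3*t - 13)))) && (4*j < -6 ==> ((2*tot > -4 || 3*j + 2*tot == -4) && 2*j > 2))


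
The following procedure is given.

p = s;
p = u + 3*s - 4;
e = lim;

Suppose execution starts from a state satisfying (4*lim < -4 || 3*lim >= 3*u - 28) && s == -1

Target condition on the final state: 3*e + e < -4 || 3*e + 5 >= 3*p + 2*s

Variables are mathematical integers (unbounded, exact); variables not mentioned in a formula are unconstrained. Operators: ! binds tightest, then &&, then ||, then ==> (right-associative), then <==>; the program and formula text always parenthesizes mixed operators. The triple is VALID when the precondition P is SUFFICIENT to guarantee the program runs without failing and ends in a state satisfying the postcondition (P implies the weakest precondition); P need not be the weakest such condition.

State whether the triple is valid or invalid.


Working backward. After the program, the postcondition 3*e + e < -4 || 3*e + 5 >= 3*p + 2*s must hold; in canonical form it is 4*e < -4 || 3*e >= 3*p + 2*s - 5.
Before e := lim: 4*lim < -4 || 3*lim >= 3*p + 2*s - 5
Before p := u + 3*s - 4: 4*lim < -4 || 3*lim >= 11*s + 3*u - 17
Before p := s: 4*lim < -4 || 3*lim >= 11*s + 3*u - 17
The weakest precondition is 4*lim < -4 || 3*lim >= 11*s + 3*u - 17.
Check whether (4*lim < -4 || 3*lim >= 3*u - 28) && s == -1 implies it.
Every state satisfying the precondition satisfies the weakest precondition: the implication holds.
Answer: valid


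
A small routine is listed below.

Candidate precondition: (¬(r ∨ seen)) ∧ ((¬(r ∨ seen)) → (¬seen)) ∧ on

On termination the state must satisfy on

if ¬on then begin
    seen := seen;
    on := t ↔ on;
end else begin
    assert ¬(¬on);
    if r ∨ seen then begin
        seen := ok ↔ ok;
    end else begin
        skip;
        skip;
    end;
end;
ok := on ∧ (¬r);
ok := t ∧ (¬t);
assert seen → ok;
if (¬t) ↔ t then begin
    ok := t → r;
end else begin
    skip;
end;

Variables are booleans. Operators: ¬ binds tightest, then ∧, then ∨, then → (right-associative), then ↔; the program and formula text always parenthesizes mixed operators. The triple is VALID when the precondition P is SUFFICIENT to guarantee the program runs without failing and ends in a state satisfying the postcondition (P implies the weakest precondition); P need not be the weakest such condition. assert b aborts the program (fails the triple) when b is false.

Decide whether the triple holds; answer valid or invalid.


Working backward. After the program, on must hold.
Then branch requires on; else branch requires on.
Before the if: (((¬t) ↔ t) → on) ∧ ((¬((¬t) ↔ t)) → on)
Before assert seen → ok: (seen → ok) ∧ (((¬t) ↔ t) → on) ∧ ((¬((¬t) ↔ t)) → on)
Before ok := t ∧ (¬t): (¬seen) ∧ (((¬t) ↔ t) → on) ∧ ((¬((¬t) ↔ t)) → on)
Before ok := on ∧ (¬r): (¬seen) ∧ (((¬t) ↔ t) → on) ∧ ((¬((¬t) ↔ t)) → on)
Then branch requires (¬seen) ∧ (((¬t) ↔ t) → (t ↔ on)) ∧ ((¬((¬t) ↔ t)) → (t ↔ on)); else branch requires on ∧ (¬(r ∨ seen)) ∧ ((¬(r ∨ seen)) → ((¬seen) ∧ (((¬t) ↔ t) → on) ∧ ((¬((¬t) ↔ t)) → on))).
Before the if: ((¬on) → ((¬seen) ∧ (((¬t) ↔ t) → (t ↔ on)) ∧ ((¬((¬t) ↔ t)) → (t ↔ on)))) ∧ (on → (on ∧ (¬(r ∨ seen)) ∧ ((¬(r ∨ seen)) → ((¬seen) ∧ (((¬t) ↔ t) → on) ∧ ((¬((¬t) ↔ t)) → on)))))
The weakest precondition is ((¬on) → ((¬seen) ∧ (((¬t) ↔ t) → (t ↔ on)) ∧ ((¬((¬t) ↔ t)) → (t ↔ on)))) ∧ (on → (on ∧ (¬(r ∨ seen)) ∧ ((¬(r ∨ seen)) → ((¬seen) ∧ (((¬t) ↔ t) → on) ∧ ((¬((¬t) ↔ t)) → on))))).
Check whether (¬(r ∨ seen)) ∧ ((¬(r ∨ seen)) → (¬seen)) ∧ on implies it.
Every state satisfying the precondition satisfies the weakest precondition: the implication holds.
Answer: valid


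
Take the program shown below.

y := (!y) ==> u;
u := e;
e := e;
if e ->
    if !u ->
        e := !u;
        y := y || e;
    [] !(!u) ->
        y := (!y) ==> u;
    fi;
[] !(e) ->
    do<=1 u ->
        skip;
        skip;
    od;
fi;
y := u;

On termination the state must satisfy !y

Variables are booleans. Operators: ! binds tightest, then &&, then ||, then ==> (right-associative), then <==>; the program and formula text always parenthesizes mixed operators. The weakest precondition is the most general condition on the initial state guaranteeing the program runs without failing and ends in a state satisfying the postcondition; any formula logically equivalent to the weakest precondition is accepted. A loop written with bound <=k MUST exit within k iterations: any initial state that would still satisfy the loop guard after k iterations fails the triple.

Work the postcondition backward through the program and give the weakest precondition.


Working backward. After the program, !y must hold.
Before y := u: !u
Then branch requires u ==> (!u); else branch requires u ==> (!u).
Before the if: (e ==> (u ==> (!u))) && ((!e) ==> (u ==> (!u)))
Before e := e: (e ==> (u ==> (!u))) && ((!e) ==> (u ==> (!u)))
Before u := e: (e ==> (e ==> (!e))) && ((!e) ==> (e ==> (!e)))
Before y := (!y) ==> u: (e ==> (e ==> (!e))) && ((!e) ==> (e ==> (!e)))
Answer: WP = (e ==> (e ==> (!e))) && ((!e) ==> (e ==> (!e)))


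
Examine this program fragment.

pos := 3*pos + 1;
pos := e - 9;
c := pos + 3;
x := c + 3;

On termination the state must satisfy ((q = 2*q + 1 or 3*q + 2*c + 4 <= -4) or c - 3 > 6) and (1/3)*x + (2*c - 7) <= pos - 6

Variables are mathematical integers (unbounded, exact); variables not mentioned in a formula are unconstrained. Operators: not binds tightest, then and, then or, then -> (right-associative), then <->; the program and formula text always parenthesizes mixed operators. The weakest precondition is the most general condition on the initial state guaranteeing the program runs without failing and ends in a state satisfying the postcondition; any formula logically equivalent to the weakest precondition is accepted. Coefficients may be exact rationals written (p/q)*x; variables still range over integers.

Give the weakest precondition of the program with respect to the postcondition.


Working backward. After the program, the postcondition ((q = 2*q + 1 or 3*q + 2*c + 4 <= -4) or c - 3 > 6) and (1/3)*x + (2*c - 7) <= pos - 6 must hold; in canonical form it is (q = -1 or 2*c + 3*q <= -8 or c > 9) and 2*c + (1/3)*x <= pos + 1.
Before x := c + 3: (q = -1 or 2*c + 3*q <= -8 or c > 9) and (7/3)*c <= pos
Before c := pos + 3: (q = -1 or 2*pos + 3*q <= -14 or pos > 6) and (4/3)*pos <= -7
Before pos := e - 9: (q = -1 or 2*e + 3*q <= 4 or e > 15) and (4/3)*e <= 5
Before pos := 3*pos + 1: (q = -1 or 2*e + 3*q <= 4 or e > 15) and (4/3)*e <= 5
Answer: WP = (q = -1 or 2*e + 3*q <= 4 or e > 15) and (4/3)*e <= 5


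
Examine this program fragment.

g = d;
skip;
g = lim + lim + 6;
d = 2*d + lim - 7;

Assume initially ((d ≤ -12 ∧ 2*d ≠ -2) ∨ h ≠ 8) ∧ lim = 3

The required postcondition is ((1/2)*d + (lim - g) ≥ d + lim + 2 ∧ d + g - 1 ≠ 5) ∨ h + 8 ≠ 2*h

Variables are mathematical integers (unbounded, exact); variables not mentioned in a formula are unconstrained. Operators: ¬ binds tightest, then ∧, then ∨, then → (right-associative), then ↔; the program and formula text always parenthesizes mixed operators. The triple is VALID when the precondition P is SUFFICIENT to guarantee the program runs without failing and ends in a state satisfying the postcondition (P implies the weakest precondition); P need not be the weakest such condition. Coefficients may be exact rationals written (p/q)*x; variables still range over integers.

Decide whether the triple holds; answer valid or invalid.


Working backward. After the program, the postcondition ((1/2)*d + (lim - g) ≥ d + lim + 2 ∧ d + g - 1 ≠ 5) ∨ h + 8 ≠ 2*h must hold; in canonical form it is ((1/2)*d + g ≤ -2 ∧ d + g ≠ 6) ∨ h ≠ 8.
Before d := 2*d + lim - 7: (d + g + (1/2)*lim ≤ 3/2 ∧ 2*d + g + lim ≠ 13) ∨ h ≠ 8
Before g := lim + lim + 6: (d + (5/2)*lim ≤ -9/2 ∧ 2*d + 3*lim ≠ 7) ∨ h ≠ 8
Before skip: (d + (5/2)*lim ≤ -9/2 ∧ 2*d + 3*lim ≠ 7) ∨ h ≠ 8
Before g := d: (d + (5/2)*lim ≤ -9/2 ∧ 2*d + 3*lim ≠ 7) ∨ h ≠ 8
The weakest precondition is (d + (5/2)*lim ≤ -9/2 ∧ 2*d + 3*lim ≠ 7) ∨ h ≠ 8.
Check whether ((d ≤ -12 ∧ 2*d ≠ -2) ∨ h ≠ 8) ∧ lim = 3 implies it.
Every state satisfying the precondition satisfies the weakest precondition: the implication holds.
Answer: valid


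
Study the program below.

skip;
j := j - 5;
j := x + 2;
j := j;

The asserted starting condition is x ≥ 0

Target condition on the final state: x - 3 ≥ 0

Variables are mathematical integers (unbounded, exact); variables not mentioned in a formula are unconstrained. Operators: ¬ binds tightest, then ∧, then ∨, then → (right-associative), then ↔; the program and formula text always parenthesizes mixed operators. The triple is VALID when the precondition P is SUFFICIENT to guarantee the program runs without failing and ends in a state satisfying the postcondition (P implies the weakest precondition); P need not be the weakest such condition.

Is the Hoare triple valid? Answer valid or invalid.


Working backward. After the program, the postcondition x - 3 ≥ 0 must hold; in canonical form it is x ≥ 3.
Before j := j: x ≥ 3
Before j := x + 2: x ≥ 3
Before j := j - 5: x ≥ 3
Before skip: x ≥ 3
The weakest precondition is x ≥ 3.
Check whether x ≥ 0 implies it.
Countermodel: at the initial state x = 0, the precondition holds but the weakest precondition fails.
Answer: invalid


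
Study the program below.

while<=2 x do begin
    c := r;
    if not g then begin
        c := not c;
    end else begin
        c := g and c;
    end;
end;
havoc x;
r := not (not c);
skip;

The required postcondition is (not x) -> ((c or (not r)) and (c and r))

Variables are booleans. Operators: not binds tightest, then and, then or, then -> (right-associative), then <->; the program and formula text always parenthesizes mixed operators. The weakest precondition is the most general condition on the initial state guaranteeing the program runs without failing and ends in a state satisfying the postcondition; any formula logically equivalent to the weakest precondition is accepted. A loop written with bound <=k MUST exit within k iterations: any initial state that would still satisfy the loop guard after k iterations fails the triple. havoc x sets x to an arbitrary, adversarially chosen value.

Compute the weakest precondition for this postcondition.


Working backward. After the program, the postcondition (not x) -> ((c or (not r)) and (c and r)) must hold; in canonical form it is (not x) -> ((c or (not r)) and c and r).
Before skip: (not x) -> ((c or (not r)) and c and r)
Before r := not (not c): (not x) -> c
Before havoc x: c
Before the loop (bound <=2), unroll the exhaustion recursion (WP_0 = exit-now case; WP_j = one more guarded iteration, up to j = 2):
  WP_0: (not x) and c
  WP_1: (x -> (((not g) -> ((not x) and (not r))) and (g -> ((not x) and g and r)))) and ((not x) -> c)
  WP_2: (x -> (((not g) -> ((x -> (((not g) -> ((not x) and (not r))) and (g -> ((not x) and g and r)))) and ((not x) -> (not r)))) and (g -> ((x -> (((not g) -> ((not x) and (not r))) and (g -> ((not x) and g and r)))) and ((not x) -> (g and r)))))) and ((not x) -> c)
So before the loop: (x -> (((not g) -> ((x -> (((not g) -> ((not x) and (not r))) and (g -> ((not x) and g and r)))) and ((not x) -> (not r)))) and (g -> ((x -> (((not g) -> ((not x) and (not r))) and (g -> ((not x) and g and r)))) and ((not x) -> (g and r)))))) and ((not x) -> c)
Answer: WP = (x -> (((not g) -> ((x -> (((not g) -> ((not x) and (not r))) and (g -> ((not x) and g and r)))) and ((not x) -> (not r)))) and (g -> ((x -> (((not g) -> ((not x) and (not r))) and (g -> ((not x) and g and r)))) and ((not x) -> (g and r)))))) and ((not x) -> c)


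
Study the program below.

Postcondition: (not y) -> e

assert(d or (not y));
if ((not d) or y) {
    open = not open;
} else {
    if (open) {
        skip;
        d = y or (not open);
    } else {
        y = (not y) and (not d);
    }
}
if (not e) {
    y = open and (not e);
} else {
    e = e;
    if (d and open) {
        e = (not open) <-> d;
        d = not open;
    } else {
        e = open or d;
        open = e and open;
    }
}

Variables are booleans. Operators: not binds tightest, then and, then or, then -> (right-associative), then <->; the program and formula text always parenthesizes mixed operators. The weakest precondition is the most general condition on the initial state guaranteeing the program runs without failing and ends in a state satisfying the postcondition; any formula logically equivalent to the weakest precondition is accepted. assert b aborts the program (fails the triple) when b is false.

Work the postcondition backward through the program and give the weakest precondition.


Working backward. After the program, (not y) -> e must hold.
Then branch requires (not (open and (not e))) -> e; else branch requires ((d and open) -> ((not y) -> ((not open) <-> d))) and ((not (d and open)) -> ((not y) -> (open or d))).
Before the if: ((not e) -> ((not (open and (not e))) -> e)) and (e -> (((d and open) -> ((not y) -> ((not open) <-> d))) and ((not (d and open)) -> ((not y) -> (open or d)))))
Then branch requires ((not e) -> ((not ((not open) and (not e))) -> e)) and (e -> (((d and (not open)) -> ((not y) -> (open <-> d))) and ((not (d and (not open))) -> ((not y) -> ((not open) or d))))); else branch requires (open -> (((not e) -> ((not (open and (not e))) -> e)) and (e -> (((y or (not open)) and open) -> ((not y) -> ((not open) <-> (y or (not open)))))))) and ((not open) -> (((not e) -> ((not (open and (not e))) -> e)) and (e -> (((d and open) -> ((not ((not y) and (not d))) -> ((not open) <-> d))) and ((not (d and open)) -> ((not ((not y) and (not d))) -> (open or d))))))).
Before the if: (((not d) or y) -> (((not e) -> ((not ((not open) and (not e))) -> e)) and (e -> (((d and (not open)) -> ((not y) -> (open <-> d))) and ((not (d and (not open))) -> ((not y) -> ((not open) or d))))))) and ((not ((not d) or y)) -> ((open -> (((not e) -> ((not (open and (not e))) -> e)) and (e -> (((y or (not open)) and open) -> ((not y) -> ((not open) <-> (y or (not open)))))))) and ((not open) -> (((not e) -> ((not (open and (not e))) -> e)) and (e -> (((d and open) -> ((not ((not y) and (not d))) -> ((not open) <-> d))) and ((not (d and open)) -> ((not ((not y) and (not d))) -> (open or d)))))))))
Before assert d or (not y): (d or (not y)) and (((not d) or y) -> (((not e) -> ((not ((not open) and (not e))) -> e)) and (e -> (((d and (not open)) -> ((not y) -> (open <-> d))) and ((not (d and (not open))) -> ((not y) -> ((not open) or d))))))) and ((not ((not d) or y)) -> ((open -> (((not e) -> ((not (open and (not e))) -> e)) and (e -> (((y or (not open)) and open) -> ((not y) -> ((not open) <-> (y or (not open)))))))) and ((not open) -> (((not e) -> ((not (open and (not e))) -> e)) and (e -> (((d and open) -> ((not ((not y) and (not d))) -> ((not open) <-> d))) and ((not (d and open)) -> ((not ((not y) and (not d))) -> (open or d)))))))))
Answer: WP = (d or (not y)) and (((not d) or y) -> (((not e) -> ((not ((not open) and (not e))) -> e)) and (e -> (((d and (not open)) -> ((not y) -> (open <-> d))) and ((not (d and (not open))) -> ((not y) -> ((not open) or d))))))) and ((not ((not d) or y)) -> ((open -> (((not e) -> ((not (open and (not e))) -> e)) and (e -> (((y or (not open)) and open) -> ((not y) -> ((not open) <-> (y or (not open)))))))) and ((not open) -> (((not e) -> ((not (open and (not e))) -> e)) and (e -> (((d and open) -> ((not ((not y) and (not d))) -> ((not open) <-> d))) and ((not (d and open)) -> ((not ((not y) and (not d))) -> (open or d)))))))))


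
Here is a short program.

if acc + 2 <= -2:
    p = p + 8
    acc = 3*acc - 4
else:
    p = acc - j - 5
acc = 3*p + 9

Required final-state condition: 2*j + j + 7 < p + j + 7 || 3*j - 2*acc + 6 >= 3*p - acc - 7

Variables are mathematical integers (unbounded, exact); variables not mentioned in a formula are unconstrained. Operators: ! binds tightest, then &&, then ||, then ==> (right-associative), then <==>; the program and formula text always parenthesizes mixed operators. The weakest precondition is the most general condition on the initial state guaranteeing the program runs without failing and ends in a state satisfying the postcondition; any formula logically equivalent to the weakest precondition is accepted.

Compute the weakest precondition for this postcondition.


Working backward. After the program, the postcondition 2*j + j + 7 < p + j + 7 || 3*j - 2*acc + 6 >= 3*p - acc - 7 must hold; in canonical form it is 2*j < p || 3*j >= acc + 3*p - 13.
Before acc := 3*p + 9: 2*j < p || 3*j >= 6*p - 4
Then branch requires 2*j < p + 8 || 3*j >= 6*p + 44; else branch requires 3*j < acc - 5 || 9*j >= 6*acc - 34.
Before the if: (acc <= -4 ==> (2*j < p + 8 || 3*j >= 6*p + 44)) && ((!(acc <= -4)) ==> (3*j < acc - 5 || 9*j >= 6*acc - 34))
Answer: WP = (acc <= -4 ==> (2*j < p + 8 || 3*j >= 6*p + 44)) && ((!(acc <= -4)) ==> (3*j < acc - 5 || 9*j >= 6*acc - 34))


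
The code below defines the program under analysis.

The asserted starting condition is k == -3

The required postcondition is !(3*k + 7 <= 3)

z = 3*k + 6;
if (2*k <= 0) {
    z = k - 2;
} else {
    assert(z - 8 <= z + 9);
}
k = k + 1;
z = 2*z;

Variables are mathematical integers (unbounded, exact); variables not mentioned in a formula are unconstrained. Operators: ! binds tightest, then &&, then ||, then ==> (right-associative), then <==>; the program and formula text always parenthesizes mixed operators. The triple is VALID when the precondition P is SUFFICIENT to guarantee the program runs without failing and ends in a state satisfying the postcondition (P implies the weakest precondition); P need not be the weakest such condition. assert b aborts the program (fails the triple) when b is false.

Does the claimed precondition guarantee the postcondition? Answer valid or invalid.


Working backward. After the program, the postcondition !(3*k + 7 <= 3) must hold; in canonical form it is !(3*k <= -4).
Before z := 2*z: !(3*k <= -4)
Before k := k + 1: !(3*k <= -7)
Then branch requires !(3*k <= -7); else branch requires !(3*k <= -7).
Before the if: (2*k <= 0 ==> (!(3*k <= -7))) && ((!(2*k <= 0)) ==> (!(3*k <= -7)))
Before z := 3*k + 6: (2*k <= 0 ==> (!(3*k <= -7))) && ((!(2*k <= 0)) ==> (!(3*k <= -7)))
The weakest precondition is (2*k <= 0 ==> (!(3*k <= -7))) && ((!(2*k <= 0)) ==> (!(3*k <= -7))).
Check whether k == -3 implies it.
Countermodel: at the initial state k = -3, the precondition holds but the weakest precondition fails.
Answer: invalid


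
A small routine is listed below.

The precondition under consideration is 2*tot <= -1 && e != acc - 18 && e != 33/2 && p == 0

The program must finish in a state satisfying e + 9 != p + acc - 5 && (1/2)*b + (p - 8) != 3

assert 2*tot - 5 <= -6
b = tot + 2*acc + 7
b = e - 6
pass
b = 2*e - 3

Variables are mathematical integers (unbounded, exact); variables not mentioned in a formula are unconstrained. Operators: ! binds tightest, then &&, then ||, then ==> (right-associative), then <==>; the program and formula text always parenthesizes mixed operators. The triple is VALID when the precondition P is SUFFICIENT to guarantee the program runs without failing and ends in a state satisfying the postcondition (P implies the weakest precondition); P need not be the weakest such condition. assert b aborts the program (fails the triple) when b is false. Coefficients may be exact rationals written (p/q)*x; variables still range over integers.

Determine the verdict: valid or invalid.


Working backward. After the program, the postcondition e + 9 != p + acc - 5 && (1/2)*b + (p - 8) != 3 must hold; in canonical form it is e != acc + p - 14 && (1/2)*b + p != 11.
Before b := 2*e - 3: e != acc + p - 14 && e + p != 25/2
Before skip: e != acc + p - 14 && e + p != 25/2
Before b := e - 6: e != acc + p - 14 && e + p != 25/2
Before b := tot + 2*acc + 7: e != acc + p - 14 && e + p != 25/2
Before assert 2*tot - 5 <= -6: 2*tot <= -1 && e != acc + p - 14 && e + p != 25/2
The weakest precondition is 2*tot <= -1 && e != acc + p - 14 && e + p != 25/2.
Check whether 2*tot <= -1 && e != acc - 18 && e != 33/2 && p == 0 implies it.
Countermodel: at the initial state acc = 14, e = 0, p = 0, tot = -1, the precondition holds but the weakest precondition fails.
Answer: invalid


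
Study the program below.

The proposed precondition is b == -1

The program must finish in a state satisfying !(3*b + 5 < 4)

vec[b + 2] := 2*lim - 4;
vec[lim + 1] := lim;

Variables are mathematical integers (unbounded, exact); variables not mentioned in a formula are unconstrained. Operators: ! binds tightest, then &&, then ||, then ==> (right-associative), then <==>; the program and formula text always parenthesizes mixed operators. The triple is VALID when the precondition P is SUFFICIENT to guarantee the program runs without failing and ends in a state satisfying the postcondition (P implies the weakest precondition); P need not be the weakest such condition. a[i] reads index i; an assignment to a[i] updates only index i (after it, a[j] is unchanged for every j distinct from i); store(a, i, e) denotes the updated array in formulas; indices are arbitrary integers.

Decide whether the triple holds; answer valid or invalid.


Working backward. After the program, the postcondition !(3*b + 5 < 4) must hold; in canonical form it is !(3*b < -1).
Before vec[lim + 1] := lim: !(3*b < -1)
Before vec[b + 2] := 2*lim - 4: !(3*b < -1)
The weakest precondition is !(3*b < -1).
Check whether b == -1 implies it.
Countermodel: at the initial state b = -1, the precondition holds but the weakest precondition fails.
Answer: invalid
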